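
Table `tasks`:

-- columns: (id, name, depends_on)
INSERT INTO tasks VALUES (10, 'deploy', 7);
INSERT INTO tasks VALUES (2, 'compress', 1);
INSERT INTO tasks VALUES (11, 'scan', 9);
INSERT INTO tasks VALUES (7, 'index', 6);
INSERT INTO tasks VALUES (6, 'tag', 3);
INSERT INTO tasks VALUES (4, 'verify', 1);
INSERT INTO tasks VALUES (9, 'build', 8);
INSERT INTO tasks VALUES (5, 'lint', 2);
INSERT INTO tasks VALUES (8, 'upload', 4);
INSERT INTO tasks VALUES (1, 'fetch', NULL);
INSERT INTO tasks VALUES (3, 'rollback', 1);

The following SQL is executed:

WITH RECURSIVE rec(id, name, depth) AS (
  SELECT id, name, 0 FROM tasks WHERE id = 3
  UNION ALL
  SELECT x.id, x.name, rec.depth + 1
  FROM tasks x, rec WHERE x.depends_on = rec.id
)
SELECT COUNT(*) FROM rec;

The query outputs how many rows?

4

Base: id=3 (rollback) at depth 0.
Iteration 1: rows with depends_on in {3} -> tag (id 6, depth 1).
Iteration 2: rows with depends_on in {6} -> index (id 7, depth 2).
Iteration 3: rows with depends_on in {7} -> deploy (id 10, depth 3).
Iteration 4: no rows with depends_on in {10}; recursion stops.
Total rows emitted: 4.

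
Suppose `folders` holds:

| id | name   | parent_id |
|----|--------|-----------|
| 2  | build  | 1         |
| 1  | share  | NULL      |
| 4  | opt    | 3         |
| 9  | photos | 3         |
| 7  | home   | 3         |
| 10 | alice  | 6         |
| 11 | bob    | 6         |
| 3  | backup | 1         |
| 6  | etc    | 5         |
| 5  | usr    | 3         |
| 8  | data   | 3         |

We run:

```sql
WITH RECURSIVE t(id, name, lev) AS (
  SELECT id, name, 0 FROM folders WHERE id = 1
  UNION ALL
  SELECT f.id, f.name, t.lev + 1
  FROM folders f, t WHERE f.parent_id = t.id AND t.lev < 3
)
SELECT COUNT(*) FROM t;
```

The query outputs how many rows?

Base: id=1 (share) at lev 0.
Iteration 1: rows with parent_id in {1} -> build (id 2, lev 1), backup (id 3, lev 1).
Iteration 2: rows with parent_id in {2,3} -> opt (id 4, lev 2), usr (id 5, lev 2), home (id 7, lev 2), data (id 8, lev 2), photos (id 9, lev 2).
Iteration 3: rows with parent_id in {4,5,7,8,9} -> etc (id 6, lev 3).
Iteration 4: lev < 3 fails for all current rows; recursion stops.
Total rows emitted: 9.

9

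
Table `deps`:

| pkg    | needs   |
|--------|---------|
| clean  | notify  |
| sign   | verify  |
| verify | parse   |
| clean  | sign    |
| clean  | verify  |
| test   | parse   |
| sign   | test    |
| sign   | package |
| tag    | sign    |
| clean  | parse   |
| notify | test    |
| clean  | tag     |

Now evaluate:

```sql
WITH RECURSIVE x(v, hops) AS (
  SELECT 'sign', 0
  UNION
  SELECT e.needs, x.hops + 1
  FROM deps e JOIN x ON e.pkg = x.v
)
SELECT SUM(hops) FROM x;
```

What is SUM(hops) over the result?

5

Base: (sign, hops=0).
Iteration 1: edges from {sign} -> (package, hops=1), (test, hops=1), (verify, hops=1).
Iteration 2: edges from {package,test,verify} -> (parse, hops=2). [UNION drops 1 duplicate row(s)]
Iteration 3: no outgoing edges from {parse}; recursion stops.
SUM(hops) = 0 + 1 + 1 + 1 + 2 = 5.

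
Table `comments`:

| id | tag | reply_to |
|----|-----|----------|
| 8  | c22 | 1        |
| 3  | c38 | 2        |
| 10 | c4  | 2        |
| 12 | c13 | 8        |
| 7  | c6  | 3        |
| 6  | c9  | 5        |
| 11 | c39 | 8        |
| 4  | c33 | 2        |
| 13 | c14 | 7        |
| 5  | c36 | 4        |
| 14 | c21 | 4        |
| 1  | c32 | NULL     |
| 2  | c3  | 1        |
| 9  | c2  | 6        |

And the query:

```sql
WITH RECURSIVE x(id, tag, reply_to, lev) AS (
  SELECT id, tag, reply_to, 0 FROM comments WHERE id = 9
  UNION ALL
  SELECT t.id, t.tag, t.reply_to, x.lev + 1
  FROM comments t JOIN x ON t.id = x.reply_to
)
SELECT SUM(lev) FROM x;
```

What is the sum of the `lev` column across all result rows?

Base: id=9 (c2), reply_to=6, lev 0.
Iteration 1: join on id=6 -> c9 (id 6, reply_to=5, lev 1).
Iteration 2: join on id=5 -> c36 (id 5, reply_to=4, lev 2).
Iteration 3: join on id=4 -> c33 (id 4, reply_to=2, lev 3).
Iteration 4: join on id=2 -> c3 (id 2, reply_to=1, lev 4).
Iteration 5: join on id=1 -> c32 (id 1, reply_to=NULL, lev 5).
Iteration 6: reply_to is NULL; no match; recursion stops.
SUM(lev) = 0 + 1 + 2 + 3 + 4 + 5 = 15.

15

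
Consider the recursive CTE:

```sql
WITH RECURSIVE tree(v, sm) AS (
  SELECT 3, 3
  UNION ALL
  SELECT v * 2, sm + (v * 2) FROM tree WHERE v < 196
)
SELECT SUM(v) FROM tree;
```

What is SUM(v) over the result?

765

Base: v=3, sm=3.
Iteration 1: 3 < 196 holds -> v = 3 * 2 = 6, sm = 3 + 6 = 9.
Iteration 2: 6 < 196 holds -> v = 6 * 2 = 12, sm = 9 + 12 = 21.
Iteration 3: 12 < 196 holds -> v = 12 * 2 = 24, sm = 21 + 24 = 45.
Iteration 4: 24 < 196 holds -> v = 24 * 2 = 48, sm = 45 + 48 = 93.
Iteration 5: 48 < 196 holds -> v = 48 * 2 = 96, sm = 93 + 96 = 189.
Iteration 6: 96 < 196 holds -> v = 96 * 2 = 192, sm = 189 + 192 = 381.
Iteration 7: 192 < 196 holds -> v = 192 * 2 = 384, sm = 381 + 384 = 765.
Iteration 8: 384 < 196 fails; recursion stops.
SUM(v) = 3 + 6 + 12 + 24 + 48 + 96 + 192 + 384 = 765.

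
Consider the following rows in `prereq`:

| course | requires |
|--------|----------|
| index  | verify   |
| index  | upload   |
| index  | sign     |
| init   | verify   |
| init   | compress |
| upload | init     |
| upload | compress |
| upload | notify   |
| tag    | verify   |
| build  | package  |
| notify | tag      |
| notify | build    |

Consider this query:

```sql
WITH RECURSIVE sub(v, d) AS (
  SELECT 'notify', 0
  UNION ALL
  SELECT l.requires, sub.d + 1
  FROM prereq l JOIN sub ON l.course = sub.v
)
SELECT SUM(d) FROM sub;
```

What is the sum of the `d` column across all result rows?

Base: (notify, d=0).
Iteration 1: edges from {notify} -> (build, d=1), (tag, d=1).
Iteration 2: edges from {build,tag} -> (package, d=2), (verify, d=2).
Iteration 3: no outgoing edges from {package,verify}; recursion stops.
SUM(d) = 0 + 1 + 1 + 2 + 2 = 6.

6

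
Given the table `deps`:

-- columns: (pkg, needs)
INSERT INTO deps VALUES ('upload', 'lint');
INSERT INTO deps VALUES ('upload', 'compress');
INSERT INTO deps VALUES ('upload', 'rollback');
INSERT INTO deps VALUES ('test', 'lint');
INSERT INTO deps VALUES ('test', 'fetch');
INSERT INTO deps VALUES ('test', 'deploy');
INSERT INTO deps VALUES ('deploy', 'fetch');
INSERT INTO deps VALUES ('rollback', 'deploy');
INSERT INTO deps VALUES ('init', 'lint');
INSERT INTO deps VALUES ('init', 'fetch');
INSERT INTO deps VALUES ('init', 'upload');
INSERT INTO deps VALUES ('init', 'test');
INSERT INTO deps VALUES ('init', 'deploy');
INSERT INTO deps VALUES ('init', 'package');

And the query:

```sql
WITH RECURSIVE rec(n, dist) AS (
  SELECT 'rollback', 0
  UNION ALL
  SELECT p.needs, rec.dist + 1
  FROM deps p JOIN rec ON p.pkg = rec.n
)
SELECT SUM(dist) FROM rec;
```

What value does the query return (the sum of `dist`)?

Base: (rollback, dist=0).
Iteration 1: edges from {rollback} -> (deploy, dist=1).
Iteration 2: edges from {deploy} -> (fetch, dist=2).
Iteration 3: no outgoing edges from {fetch}; recursion stops.
SUM(dist) = 0 + 1 + 2 = 3.

3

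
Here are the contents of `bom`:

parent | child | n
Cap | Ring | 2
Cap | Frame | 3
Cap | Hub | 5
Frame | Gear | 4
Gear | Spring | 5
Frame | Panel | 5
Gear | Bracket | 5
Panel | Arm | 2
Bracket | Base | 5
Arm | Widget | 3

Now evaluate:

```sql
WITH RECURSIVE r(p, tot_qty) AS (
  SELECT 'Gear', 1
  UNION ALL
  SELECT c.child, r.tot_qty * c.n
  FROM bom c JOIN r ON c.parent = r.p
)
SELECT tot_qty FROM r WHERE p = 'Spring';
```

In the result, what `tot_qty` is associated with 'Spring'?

Base: (Gear, tot_qty=1).
Iteration 1: components of {Gear} -> Bracket = 1*5 = 5, Spring = 1*5 = 5.
Iteration 2: components of {Bracket,Spring} -> Base = 5*5 = 25.
Iteration 3: no further components; recursion stops.

5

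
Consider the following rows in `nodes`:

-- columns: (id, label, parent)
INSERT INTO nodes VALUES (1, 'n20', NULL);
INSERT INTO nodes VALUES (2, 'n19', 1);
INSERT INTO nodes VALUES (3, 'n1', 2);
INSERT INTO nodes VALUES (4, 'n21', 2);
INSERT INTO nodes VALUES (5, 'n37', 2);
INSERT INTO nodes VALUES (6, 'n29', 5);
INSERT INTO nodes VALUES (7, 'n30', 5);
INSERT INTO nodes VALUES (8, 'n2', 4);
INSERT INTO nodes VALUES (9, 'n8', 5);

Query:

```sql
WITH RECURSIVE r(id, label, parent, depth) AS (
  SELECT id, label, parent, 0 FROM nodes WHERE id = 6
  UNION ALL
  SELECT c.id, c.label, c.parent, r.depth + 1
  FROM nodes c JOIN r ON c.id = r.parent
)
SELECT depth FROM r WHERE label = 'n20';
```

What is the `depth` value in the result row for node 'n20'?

Base: id=6 (n29), parent=5, depth 0.
Iteration 1: join on id=5 -> n37 (id 5, parent=2, depth 1).
Iteration 2: join on id=2 -> n19 (id 2, parent=1, depth 2).
Iteration 3: join on id=1 -> n20 (id 1, parent=NULL, depth 3).
Iteration 4: parent is NULL; no match; recursion stops.

3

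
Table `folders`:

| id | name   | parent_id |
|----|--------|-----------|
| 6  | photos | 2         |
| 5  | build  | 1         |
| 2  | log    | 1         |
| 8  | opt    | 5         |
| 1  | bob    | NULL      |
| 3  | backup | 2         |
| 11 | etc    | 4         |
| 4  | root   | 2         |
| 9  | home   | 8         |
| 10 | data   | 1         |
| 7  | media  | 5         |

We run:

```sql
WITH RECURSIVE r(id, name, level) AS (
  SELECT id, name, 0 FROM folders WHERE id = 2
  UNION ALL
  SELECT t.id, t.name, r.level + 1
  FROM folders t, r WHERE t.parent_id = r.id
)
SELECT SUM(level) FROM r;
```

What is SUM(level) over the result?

Base: id=2 (log) at level 0.
Iteration 1: rows with parent_id in {2} -> backup (id 3, level 1), root (id 4, level 1), photos (id 6, level 1).
Iteration 2: rows with parent_id in {3,4,6} -> etc (id 11, level 2).
Iteration 3: no rows with parent_id in {11}; recursion stops.
SUM(level) = 0 + 1 + 1 + 1 + 2 = 5.

5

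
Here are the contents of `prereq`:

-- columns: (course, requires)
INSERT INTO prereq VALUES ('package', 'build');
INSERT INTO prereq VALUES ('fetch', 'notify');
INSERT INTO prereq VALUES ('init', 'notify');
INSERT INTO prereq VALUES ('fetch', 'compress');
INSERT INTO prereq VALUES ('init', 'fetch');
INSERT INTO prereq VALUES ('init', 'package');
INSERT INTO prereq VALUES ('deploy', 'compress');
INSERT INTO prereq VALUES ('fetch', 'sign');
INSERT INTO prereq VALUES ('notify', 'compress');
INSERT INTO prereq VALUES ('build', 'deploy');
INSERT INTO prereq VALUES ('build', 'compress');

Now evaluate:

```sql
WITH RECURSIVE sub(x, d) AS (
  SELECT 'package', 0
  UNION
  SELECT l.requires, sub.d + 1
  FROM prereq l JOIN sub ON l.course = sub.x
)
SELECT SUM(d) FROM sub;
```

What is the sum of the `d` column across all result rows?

Base: (package, d=0).
Iteration 1: edges from {package} -> (build, d=1).
Iteration 2: edges from {build} -> (compress, d=2), (deploy, d=2).
Iteration 3: edges from {compress,deploy} -> (compress, d=3).
Iteration 4: no outgoing edges from {compress}; recursion stops.
SUM(d) = 0 + 1 + 2 + 2 + 3 = 8.

8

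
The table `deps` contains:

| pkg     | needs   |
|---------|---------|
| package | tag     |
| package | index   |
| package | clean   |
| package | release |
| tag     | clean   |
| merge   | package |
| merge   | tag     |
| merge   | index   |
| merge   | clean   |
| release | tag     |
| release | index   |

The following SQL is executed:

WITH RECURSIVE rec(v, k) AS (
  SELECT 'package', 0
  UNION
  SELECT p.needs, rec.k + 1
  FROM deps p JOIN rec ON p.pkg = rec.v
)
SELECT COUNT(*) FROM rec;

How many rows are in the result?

Base: (package, k=0).
Iteration 1: edges from {package} -> (clean, k=1), (index, k=1), (release, k=1), (tag, k=1).
Iteration 2: edges from {clean,index,release,tag} -> (clean, k=2), (index, k=2), (tag, k=2).
Iteration 3: edges from {clean,index,tag} -> (clean, k=3).
Iteration 4: no outgoing edges from {clean}; recursion stops.
Total rows emitted: 9.

9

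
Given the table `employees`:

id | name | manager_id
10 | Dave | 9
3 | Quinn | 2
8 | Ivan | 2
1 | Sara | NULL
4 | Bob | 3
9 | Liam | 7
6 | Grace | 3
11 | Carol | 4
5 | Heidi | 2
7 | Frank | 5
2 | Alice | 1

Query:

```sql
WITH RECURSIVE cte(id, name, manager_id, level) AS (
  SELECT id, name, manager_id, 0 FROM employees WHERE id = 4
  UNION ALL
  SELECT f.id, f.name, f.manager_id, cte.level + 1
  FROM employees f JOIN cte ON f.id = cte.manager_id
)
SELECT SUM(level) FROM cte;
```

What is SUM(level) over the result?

Base: id=4 (Bob), manager_id=3, level 0.
Iteration 1: join on id=3 -> Quinn (id 3, manager_id=2, level 1).
Iteration 2: join on id=2 -> Alice (id 2, manager_id=1, level 2).
Iteration 3: join on id=1 -> Sara (id 1, manager_id=NULL, level 3).
Iteration 4: manager_id is NULL; no match; recursion stops.
SUM(level) = 0 + 1 + 2 + 3 = 6.

6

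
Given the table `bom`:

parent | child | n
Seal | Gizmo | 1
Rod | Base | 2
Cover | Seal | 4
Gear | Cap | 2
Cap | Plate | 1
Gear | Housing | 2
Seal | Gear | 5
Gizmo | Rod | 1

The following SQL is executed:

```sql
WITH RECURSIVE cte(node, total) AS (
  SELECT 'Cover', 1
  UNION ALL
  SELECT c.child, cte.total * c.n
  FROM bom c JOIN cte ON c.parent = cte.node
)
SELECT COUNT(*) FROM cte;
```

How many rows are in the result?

9

Base: (Cover, total=1).
Iteration 1: components of {Cover} -> Seal = 1*4 = 4.
Iteration 2: components of {Seal} -> Gear = 4*5 = 20, Gizmo = 4*1 = 4.
Iteration 3: components of {Gear,Gizmo} -> Cap = 20*2 = 40, Housing = 20*2 = 40, Rod = 4*1 = 4.
Iteration 4: components of {Cap,Housing,Rod} -> Base = 4*2 = 8, Plate = 40*1 = 40.
Iteration 5: no further components; recursion stops.
Total rows emitted: 9.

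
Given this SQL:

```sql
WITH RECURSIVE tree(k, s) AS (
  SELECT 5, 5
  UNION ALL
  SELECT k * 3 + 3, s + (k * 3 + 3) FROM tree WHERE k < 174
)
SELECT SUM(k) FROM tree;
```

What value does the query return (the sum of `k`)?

Base: k=5, s=5.
Iteration 1: 5 < 174 holds -> k = 5 * 3 + 3 = 18, s = 5 + 18 = 23.
Iteration 2: 18 < 174 holds -> k = 18 * 3 + 3 = 57, s = 23 + 57 = 80.
Iteration 3: 57 < 174 holds -> k = 57 * 3 + 3 = 174, s = 80 + 174 = 254.
Iteration 4: 174 < 174 fails; recursion stops.
SUM(k) = 5 + 18 + 57 + 174 = 254.

254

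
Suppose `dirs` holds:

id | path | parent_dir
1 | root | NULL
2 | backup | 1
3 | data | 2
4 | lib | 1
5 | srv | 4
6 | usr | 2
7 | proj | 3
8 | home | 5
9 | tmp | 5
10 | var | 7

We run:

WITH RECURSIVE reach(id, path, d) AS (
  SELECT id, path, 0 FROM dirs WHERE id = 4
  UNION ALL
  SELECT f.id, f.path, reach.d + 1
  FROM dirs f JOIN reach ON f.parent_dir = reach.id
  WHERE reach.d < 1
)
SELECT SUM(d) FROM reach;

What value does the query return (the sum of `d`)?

Base: id=4 (lib) at d 0.
Iteration 1: rows with parent_dir in {4} -> srv (id 5, d 1).
Iteration 2: d < 1 fails for all current rows; recursion stops.
SUM(d) = 0 + 1 = 1.

1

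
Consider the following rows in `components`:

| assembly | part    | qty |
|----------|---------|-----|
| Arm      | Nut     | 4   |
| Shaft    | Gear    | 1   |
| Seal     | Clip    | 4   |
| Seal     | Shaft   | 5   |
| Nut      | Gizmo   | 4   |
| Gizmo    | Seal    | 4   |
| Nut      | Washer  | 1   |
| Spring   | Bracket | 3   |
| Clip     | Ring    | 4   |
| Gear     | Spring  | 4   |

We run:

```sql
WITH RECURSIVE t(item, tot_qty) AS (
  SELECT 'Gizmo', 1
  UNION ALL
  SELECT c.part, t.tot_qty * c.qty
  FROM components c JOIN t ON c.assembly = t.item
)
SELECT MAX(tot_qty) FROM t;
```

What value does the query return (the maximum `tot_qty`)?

240

Base: (Gizmo, tot_qty=1).
Iteration 1: components of {Gizmo} -> Seal = 1*4 = 4.
Iteration 2: components of {Seal} -> Clip = 4*4 = 16, Shaft = 4*5 = 20.
Iteration 3: components of {Clip,Shaft} -> Gear = 20*1 = 20, Ring = 16*4 = 64.
Iteration 4: components of {Gear,Ring} -> Spring = 20*4 = 80.
Iteration 5: components of {Spring} -> Bracket = 80*3 = 240.
Iteration 6: no further components; recursion stops.
tot_qty values: 1, 4, 16, 20, 64, 20, 80, 240; the maximum is 240.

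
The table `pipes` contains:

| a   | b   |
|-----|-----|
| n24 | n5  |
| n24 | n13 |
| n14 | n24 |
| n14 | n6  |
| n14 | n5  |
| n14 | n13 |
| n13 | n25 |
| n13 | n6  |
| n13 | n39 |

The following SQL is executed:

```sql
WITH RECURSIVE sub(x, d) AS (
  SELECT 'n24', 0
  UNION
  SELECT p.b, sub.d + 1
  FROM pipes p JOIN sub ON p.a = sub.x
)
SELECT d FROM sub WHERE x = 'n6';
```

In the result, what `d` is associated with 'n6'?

Base: (n24, d=0).
Iteration 1: edges from {n24} -> (n13, d=1), (n5, d=1).
Iteration 2: edges from {n13,n5} -> (n25, d=2), (n39, d=2), (n6, d=2).
Iteration 3: no outgoing edges from {n25,n39,n6}; recursion stops.

2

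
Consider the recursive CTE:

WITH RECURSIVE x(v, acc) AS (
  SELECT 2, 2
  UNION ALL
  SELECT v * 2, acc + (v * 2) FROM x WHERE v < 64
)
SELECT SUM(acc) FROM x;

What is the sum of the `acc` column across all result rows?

Base: v=2, acc=2.
Iteration 1: 2 < 64 holds -> v = 2 * 2 = 4, acc = 2 + 4 = 6.
Iteration 2: 4 < 64 holds -> v = 4 * 2 = 8, acc = 6 + 8 = 14.
Iteration 3: 8 < 64 holds -> v = 8 * 2 = 16, acc = 14 + 16 = 30.
Iteration 4: 16 < 64 holds -> v = 16 * 2 = 32, acc = 30 + 32 = 62.
Iteration 5: 32 < 64 holds -> v = 32 * 2 = 64, acc = 62 + 64 = 126.
Iteration 6: 64 < 64 fails; recursion stops.
SUM(acc) = 2 + 6 + 14 + 30 + 62 + 126 = 240.

240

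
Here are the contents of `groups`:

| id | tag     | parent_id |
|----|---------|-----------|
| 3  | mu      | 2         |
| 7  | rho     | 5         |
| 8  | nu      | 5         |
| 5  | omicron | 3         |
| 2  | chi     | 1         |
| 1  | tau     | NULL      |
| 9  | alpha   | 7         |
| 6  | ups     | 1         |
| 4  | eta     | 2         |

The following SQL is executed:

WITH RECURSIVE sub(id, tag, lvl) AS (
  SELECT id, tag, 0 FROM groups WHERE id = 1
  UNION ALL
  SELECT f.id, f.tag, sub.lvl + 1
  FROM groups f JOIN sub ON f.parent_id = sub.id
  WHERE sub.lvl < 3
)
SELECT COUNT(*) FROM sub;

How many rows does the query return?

Base: id=1 (tau) at lvl 0.
Iteration 1: rows with parent_id in {1} -> chi (id 2, lvl 1), ups (id 6, lvl 1).
Iteration 2: rows with parent_id in {2,6} -> mu (id 3, lvl 2), eta (id 4, lvl 2).
Iteration 3: rows with parent_id in {3,4} -> omicron (id 5, lvl 3).
Iteration 4: lvl < 3 fails for all current rows; recursion stops.
Total rows emitted: 6.

6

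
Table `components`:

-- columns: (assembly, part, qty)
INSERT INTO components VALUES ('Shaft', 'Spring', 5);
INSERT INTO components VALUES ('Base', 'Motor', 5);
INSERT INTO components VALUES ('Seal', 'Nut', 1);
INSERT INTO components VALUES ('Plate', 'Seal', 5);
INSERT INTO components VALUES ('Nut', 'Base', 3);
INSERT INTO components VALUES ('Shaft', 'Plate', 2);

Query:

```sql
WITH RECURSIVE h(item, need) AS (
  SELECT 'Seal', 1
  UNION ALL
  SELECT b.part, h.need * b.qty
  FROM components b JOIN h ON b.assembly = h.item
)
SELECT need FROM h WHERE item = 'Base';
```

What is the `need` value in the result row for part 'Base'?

3

Base: (Seal, need=1).
Iteration 1: components of {Seal} -> Nut = 1*1 = 1.
Iteration 2: components of {Nut} -> Base = 1*3 = 3.
Iteration 3: components of {Base} -> Motor = 3*5 = 15.
Iteration 4: no further components; recursion stops.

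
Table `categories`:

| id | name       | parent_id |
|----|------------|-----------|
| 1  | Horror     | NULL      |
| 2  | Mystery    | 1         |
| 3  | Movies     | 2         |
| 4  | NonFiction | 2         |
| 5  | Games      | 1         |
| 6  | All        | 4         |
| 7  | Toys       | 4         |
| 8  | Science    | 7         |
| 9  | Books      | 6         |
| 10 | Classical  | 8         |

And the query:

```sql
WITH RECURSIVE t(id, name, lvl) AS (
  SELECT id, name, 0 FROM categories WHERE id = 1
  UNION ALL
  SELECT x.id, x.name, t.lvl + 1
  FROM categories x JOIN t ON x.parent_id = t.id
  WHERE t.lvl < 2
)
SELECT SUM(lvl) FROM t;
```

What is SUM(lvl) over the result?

Base: id=1 (Horror) at lvl 0.
Iteration 1: rows with parent_id in {1} -> Mystery (id 2, lvl 1), Games (id 5, lvl 1).
Iteration 2: rows with parent_id in {2,5} -> Movies (id 3, lvl 2), NonFiction (id 4, lvl 2).
Iteration 3: lvl < 2 fails for all current rows; recursion stops.
SUM(lvl) = 0 + 1 + 1 + 2 + 2 = 6.

6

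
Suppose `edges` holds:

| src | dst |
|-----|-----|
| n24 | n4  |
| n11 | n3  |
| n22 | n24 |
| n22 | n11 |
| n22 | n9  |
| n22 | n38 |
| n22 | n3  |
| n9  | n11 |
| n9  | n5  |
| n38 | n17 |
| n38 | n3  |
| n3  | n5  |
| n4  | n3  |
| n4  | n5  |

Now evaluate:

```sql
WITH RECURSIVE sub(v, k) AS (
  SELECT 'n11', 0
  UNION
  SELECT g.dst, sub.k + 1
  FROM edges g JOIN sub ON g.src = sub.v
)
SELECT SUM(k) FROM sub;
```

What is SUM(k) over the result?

Base: (n11, k=0).
Iteration 1: edges from {n11} -> (n3, k=1).
Iteration 2: edges from {n3} -> (n5, k=2).
Iteration 3: no outgoing edges from {n5}; recursion stops.
SUM(k) = 0 + 1 + 2 = 3.

3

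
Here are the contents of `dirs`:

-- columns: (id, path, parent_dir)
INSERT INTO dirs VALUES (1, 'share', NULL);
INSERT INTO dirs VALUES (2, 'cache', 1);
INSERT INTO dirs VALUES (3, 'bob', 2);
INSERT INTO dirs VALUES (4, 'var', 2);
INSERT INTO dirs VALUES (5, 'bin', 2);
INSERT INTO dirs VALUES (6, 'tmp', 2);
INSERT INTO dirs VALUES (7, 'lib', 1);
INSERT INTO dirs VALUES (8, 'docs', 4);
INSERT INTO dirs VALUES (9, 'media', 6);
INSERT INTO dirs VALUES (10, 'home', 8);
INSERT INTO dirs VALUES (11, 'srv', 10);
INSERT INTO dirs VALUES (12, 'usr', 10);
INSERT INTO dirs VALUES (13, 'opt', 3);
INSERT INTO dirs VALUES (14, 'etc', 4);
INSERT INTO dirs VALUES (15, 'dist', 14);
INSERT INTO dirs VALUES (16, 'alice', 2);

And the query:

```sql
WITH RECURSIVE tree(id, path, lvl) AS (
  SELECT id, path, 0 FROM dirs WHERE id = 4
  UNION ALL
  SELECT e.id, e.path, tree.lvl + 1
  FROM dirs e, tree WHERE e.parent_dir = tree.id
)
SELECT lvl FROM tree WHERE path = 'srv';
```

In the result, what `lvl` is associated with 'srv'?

Base: id=4 (var) at lvl 0.
Iteration 1: rows with parent_dir in {4} -> docs (id 8, lvl 1), etc (id 14, lvl 1).
Iteration 2: rows with parent_dir in {8,14} -> home (id 10, lvl 2), dist (id 15, lvl 2).
Iteration 3: rows with parent_dir in {10,15} -> srv (id 11, lvl 3), usr (id 12, lvl 3).
Iteration 4: no rows with parent_dir in {11,12}; recursion stops.

3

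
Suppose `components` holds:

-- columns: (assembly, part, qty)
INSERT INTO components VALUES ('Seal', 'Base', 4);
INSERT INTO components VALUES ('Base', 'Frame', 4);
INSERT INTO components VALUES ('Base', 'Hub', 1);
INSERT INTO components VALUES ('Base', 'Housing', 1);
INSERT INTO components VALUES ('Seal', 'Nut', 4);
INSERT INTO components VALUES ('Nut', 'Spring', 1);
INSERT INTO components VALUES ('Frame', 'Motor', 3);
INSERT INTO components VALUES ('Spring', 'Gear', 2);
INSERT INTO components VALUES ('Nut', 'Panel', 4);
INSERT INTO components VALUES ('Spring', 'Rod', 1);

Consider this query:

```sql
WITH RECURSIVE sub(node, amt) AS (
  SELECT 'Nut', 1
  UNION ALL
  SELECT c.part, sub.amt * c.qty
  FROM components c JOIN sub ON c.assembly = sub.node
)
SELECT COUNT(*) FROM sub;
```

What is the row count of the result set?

5

Base: (Nut, amt=1).
Iteration 1: components of {Nut} -> Panel = 1*4 = 4, Spring = 1*1 = 1.
Iteration 2: components of {Panel,Spring} -> Gear = 1*2 = 2, Rod = 1*1 = 1.
Iteration 3: no further components; recursion stops.
Total rows emitted: 5.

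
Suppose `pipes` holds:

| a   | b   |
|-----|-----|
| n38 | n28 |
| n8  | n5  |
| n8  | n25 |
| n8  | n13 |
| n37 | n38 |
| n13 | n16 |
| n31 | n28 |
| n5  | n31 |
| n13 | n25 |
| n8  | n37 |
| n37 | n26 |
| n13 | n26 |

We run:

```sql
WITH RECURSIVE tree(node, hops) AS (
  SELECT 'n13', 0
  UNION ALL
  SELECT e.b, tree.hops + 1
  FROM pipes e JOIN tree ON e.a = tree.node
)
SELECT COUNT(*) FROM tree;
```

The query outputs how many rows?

Base: (n13, hops=0).
Iteration 1: edges from {n13} -> (n16, hops=1), (n25, hops=1), (n26, hops=1).
Iteration 2: no outgoing edges from {n16,n25,n26}; recursion stops.
Total rows emitted: 4.

4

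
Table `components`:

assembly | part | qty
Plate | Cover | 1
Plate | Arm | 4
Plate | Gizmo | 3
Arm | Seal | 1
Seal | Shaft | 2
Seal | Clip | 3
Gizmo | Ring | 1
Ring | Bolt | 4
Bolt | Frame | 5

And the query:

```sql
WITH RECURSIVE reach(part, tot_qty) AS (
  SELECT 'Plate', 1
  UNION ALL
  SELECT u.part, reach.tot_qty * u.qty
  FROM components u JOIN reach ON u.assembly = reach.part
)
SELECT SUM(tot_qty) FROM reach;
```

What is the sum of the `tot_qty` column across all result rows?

108

Base: (Plate, tot_qty=1).
Iteration 1: components of {Plate} -> Arm = 1*4 = 4, Cover = 1*1 = 1, Gizmo = 1*3 = 3.
Iteration 2: components of {Arm,Cover,Gizmo} -> Ring = 3*1 = 3, Seal = 4*1 = 4.
Iteration 3: components of {Ring,Seal} -> Bolt = 3*4 = 12, Clip = 4*3 = 12, Shaft = 4*2 = 8.
Iteration 4: components of {Bolt,Clip,Shaft} -> Frame = 12*5 = 60.
Iteration 5: no further components; recursion stops.
SUM(tot_qty) = 1 + 1 + 4 + 3 + 4 + 3 + 8 + 12 + 12 + 60 = 108.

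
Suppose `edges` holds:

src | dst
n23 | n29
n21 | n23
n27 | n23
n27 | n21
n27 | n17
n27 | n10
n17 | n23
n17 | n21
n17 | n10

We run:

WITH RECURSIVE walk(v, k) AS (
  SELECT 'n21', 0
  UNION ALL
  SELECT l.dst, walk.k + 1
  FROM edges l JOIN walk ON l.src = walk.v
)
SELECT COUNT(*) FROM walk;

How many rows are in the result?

Base: (n21, k=0).
Iteration 1: edges from {n21} -> (n23, k=1).
Iteration 2: edges from {n23} -> (n29, k=2).
Iteration 3: no outgoing edges from {n29}; recursion stops.
Total rows emitted: 3.

3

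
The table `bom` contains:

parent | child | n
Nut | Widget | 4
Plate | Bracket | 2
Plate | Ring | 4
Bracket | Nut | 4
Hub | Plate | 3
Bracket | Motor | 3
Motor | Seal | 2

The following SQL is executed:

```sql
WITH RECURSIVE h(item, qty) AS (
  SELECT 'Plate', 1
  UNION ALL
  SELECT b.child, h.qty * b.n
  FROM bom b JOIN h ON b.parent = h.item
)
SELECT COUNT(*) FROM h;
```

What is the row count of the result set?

7

Base: (Plate, qty=1).
Iteration 1: components of {Plate} -> Bracket = 1*2 = 2, Ring = 1*4 = 4.
Iteration 2: components of {Bracket,Ring} -> Motor = 2*3 = 6, Nut = 2*4 = 8.
Iteration 3: components of {Motor,Nut} -> Seal = 6*2 = 12, Widget = 8*4 = 32.
Iteration 4: no further components; recursion stops.
Total rows emitted: 7.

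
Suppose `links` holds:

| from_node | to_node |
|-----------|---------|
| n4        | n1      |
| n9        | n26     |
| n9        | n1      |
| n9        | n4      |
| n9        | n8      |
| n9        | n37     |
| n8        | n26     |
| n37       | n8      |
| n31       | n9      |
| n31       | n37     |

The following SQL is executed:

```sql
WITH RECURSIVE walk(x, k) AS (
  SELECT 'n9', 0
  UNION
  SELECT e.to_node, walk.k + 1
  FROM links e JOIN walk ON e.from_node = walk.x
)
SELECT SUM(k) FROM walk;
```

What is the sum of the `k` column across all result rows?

14

Base: (n9, k=0).
Iteration 1: edges from {n9} -> (n1, k=1), (n26, k=1), (n37, k=1), (n4, k=1), (n8, k=1).
Iteration 2: edges from {n1,n26,n37,n4,n8} -> (n1, k=2), (n26, k=2), (n8, k=2).
Iteration 3: edges from {n1,n26,n8} -> (n26, k=3).
Iteration 4: no outgoing edges from {n26}; recursion stops.
SUM(k) = 0 + 1 + 1 + 1 + 1 + 1 + 2 + 2 + 2 + 3 = 14.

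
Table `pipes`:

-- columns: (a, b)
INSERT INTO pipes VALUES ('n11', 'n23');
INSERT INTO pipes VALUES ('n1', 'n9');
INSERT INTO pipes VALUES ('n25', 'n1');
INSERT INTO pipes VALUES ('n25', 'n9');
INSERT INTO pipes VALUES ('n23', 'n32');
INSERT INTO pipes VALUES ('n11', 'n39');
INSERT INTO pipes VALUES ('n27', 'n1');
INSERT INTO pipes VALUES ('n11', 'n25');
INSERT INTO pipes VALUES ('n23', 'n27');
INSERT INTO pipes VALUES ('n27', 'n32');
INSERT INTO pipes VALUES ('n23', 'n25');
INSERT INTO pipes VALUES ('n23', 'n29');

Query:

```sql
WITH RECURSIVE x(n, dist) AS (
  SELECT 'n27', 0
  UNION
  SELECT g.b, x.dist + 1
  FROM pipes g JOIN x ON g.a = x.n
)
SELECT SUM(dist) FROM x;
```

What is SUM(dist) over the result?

Base: (n27, dist=0).
Iteration 1: edges from {n27} -> (n1, dist=1), (n32, dist=1).
Iteration 2: edges from {n1,n32} -> (n9, dist=2).
Iteration 3: no outgoing edges from {n9}; recursion stops.
SUM(dist) = 0 + 1 + 1 + 2 = 4.

4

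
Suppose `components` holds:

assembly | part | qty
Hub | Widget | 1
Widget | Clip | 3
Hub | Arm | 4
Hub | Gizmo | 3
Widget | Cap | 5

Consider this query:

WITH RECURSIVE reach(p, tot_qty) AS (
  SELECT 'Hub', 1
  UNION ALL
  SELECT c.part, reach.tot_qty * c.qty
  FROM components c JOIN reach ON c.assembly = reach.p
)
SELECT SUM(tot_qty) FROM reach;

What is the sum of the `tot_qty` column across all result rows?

17

Base: (Hub, tot_qty=1).
Iteration 1: components of {Hub} -> Arm = 1*4 = 4, Gizmo = 1*3 = 3, Widget = 1*1 = 1.
Iteration 2: components of {Arm,Gizmo,Widget} -> Cap = 1*5 = 5, Clip = 1*3 = 3.
Iteration 3: no further components; recursion stops.
SUM(tot_qty) = 1 + 1 + 4 + 3 + 3 + 5 = 17.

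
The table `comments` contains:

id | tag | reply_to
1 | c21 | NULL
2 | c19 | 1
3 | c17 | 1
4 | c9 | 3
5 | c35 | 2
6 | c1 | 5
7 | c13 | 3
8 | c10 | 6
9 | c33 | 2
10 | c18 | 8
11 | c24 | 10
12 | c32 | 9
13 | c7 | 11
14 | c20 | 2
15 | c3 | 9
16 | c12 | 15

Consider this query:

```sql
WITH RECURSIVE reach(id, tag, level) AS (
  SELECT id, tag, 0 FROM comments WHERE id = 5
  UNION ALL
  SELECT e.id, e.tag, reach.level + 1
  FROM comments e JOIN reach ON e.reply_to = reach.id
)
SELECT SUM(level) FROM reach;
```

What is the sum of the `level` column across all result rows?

15

Base: id=5 (c35) at level 0.
Iteration 1: rows with reply_to in {5} -> c1 (id 6, level 1).
Iteration 2: rows with reply_to in {6} -> c10 (id 8, level 2).
Iteration 3: rows with reply_to in {8} -> c18 (id 10, level 3).
Iteration 4: rows with reply_to in {10} -> c24 (id 11, level 4).
Iteration 5: rows with reply_to in {11} -> c7 (id 13, level 5).
Iteration 6: no rows with reply_to in {13}; recursion stops.
SUM(level) = 0 + 1 + 2 + 3 + 4 + 5 = 15.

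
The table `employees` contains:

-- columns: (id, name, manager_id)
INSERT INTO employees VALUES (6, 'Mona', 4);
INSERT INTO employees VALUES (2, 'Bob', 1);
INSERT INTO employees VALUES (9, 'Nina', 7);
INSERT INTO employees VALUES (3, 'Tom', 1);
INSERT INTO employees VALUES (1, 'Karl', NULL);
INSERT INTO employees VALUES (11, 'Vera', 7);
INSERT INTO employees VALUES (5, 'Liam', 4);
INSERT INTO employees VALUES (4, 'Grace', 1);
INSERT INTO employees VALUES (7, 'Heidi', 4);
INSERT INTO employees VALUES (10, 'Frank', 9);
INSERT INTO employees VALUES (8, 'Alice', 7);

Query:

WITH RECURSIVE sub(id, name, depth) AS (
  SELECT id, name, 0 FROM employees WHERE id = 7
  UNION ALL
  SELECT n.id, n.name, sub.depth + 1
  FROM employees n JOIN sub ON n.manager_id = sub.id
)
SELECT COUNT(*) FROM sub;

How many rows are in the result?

Base: id=7 (Heidi) at depth 0.
Iteration 1: rows with manager_id in {7} -> Alice (id 8, depth 1), Nina (id 9, depth 1), Vera (id 11, depth 1).
Iteration 2: rows with manager_id in {8,9,11} -> Frank (id 10, depth 2).
Iteration 3: no rows with manager_id in {10}; recursion stops.
Total rows emitted: 5.

5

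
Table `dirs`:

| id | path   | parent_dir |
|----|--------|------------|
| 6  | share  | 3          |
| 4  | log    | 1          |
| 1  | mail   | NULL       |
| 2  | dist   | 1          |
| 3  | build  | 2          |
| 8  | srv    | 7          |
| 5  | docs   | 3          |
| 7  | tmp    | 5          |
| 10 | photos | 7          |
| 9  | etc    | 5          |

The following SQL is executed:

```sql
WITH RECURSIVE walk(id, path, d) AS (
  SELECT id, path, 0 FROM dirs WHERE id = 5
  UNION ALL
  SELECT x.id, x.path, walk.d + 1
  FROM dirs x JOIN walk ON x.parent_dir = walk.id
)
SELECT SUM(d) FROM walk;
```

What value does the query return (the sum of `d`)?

6

Base: id=5 (docs) at d 0.
Iteration 1: rows with parent_dir in {5} -> tmp (id 7, d 1), etc (id 9, d 1).
Iteration 2: rows with parent_dir in {7,9} -> srv (id 8, d 2), photos (id 10, d 2).
Iteration 3: no rows with parent_dir in {8,10}; recursion stops.
SUM(d) = 0 + 1 + 1 + 2 + 2 = 6.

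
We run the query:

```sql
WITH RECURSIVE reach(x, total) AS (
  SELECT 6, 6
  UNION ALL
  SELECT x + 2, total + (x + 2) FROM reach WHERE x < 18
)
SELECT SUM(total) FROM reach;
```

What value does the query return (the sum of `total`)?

Base: x=6, total=6.
Iteration 1: 6 < 18 holds -> x = 6 + 2 = 8, total = 6 + 8 = 14.
Iteration 2: 8 < 18 holds -> x = 8 + 2 = 10, total = 14 + 10 = 24.
Iteration 3: 10 < 18 holds -> x = 10 + 2 = 12, total = 24 + 12 = 36.
Iteration 4: 12 < 18 holds -> x = 12 + 2 = 14, total = 36 + 14 = 50.
Iteration 5: 14 < 18 holds -> x = 14 + 2 = 16, total = 50 + 16 = 66.
Iteration 6: 16 < 18 holds -> x = 16 + 2 = 18, total = 66 + 18 = 84.
Iteration 7: 18 < 18 fails; recursion stops.
SUM(total) = 6 + 14 + 24 + 36 + 50 + 66 + 84 = 280.

280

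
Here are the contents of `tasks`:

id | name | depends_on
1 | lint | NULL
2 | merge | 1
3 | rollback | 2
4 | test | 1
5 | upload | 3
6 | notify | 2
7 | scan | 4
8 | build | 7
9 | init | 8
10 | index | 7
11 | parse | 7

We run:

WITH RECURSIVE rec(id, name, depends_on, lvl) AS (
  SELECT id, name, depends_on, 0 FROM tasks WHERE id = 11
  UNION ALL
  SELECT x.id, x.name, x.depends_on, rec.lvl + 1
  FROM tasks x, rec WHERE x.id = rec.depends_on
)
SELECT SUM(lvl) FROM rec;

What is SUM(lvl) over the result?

6

Base: id=11 (parse), depends_on=7, lvl 0.
Iteration 1: join on id=7 -> scan (id 7, depends_on=4, lvl 1).
Iteration 2: join on id=4 -> test (id 4, depends_on=1, lvl 2).
Iteration 3: join on id=1 -> lint (id 1, depends_on=NULL, lvl 3).
Iteration 4: depends_on is NULL; no match; recursion stops.
SUM(lvl) = 0 + 1 + 2 + 3 = 6.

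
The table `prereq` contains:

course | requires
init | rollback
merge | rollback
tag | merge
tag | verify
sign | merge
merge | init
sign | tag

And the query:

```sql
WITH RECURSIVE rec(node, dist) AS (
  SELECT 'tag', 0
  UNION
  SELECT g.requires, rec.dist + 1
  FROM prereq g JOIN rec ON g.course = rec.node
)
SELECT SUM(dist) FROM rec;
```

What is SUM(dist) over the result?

Base: (tag, dist=0).
Iteration 1: edges from {tag} -> (merge, dist=1), (verify, dist=1).
Iteration 2: edges from {merge,verify} -> (init, dist=2), (rollback, dist=2).
Iteration 3: edges from {init,rollback} -> (rollback, dist=3).
Iteration 4: no outgoing edges from {rollback}; recursion stops.
SUM(dist) = 0 + 1 + 1 + 2 + 2 + 3 = 9.

9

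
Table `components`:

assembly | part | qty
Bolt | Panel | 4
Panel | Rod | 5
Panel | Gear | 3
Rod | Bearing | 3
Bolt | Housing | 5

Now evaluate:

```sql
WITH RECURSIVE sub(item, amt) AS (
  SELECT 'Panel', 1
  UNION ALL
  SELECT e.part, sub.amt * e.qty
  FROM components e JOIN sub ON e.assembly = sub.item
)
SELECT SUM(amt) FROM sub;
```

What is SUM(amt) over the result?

Base: (Panel, amt=1).
Iteration 1: components of {Panel} -> Gear = 1*3 = 3, Rod = 1*5 = 5.
Iteration 2: components of {Gear,Rod} -> Bearing = 5*3 = 15.
Iteration 3: no further components; recursion stops.
SUM(amt) = 1 + 5 + 3 + 15 = 24.

24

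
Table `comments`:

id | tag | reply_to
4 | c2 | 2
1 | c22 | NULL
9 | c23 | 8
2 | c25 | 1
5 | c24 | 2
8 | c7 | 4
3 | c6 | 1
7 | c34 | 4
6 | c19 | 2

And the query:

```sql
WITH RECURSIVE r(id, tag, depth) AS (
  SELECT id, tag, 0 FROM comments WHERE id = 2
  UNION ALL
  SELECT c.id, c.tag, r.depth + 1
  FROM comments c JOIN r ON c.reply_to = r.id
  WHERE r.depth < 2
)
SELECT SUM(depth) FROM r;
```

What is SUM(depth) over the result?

7

Base: id=2 (c25) at depth 0.
Iteration 1: rows with reply_to in {2} -> c2 (id 4, depth 1), c24 (id 5, depth 1), c19 (id 6, depth 1).
Iteration 2: rows with reply_to in {4,5,6} -> c34 (id 7, depth 2), c7 (id 8, depth 2).
Iteration 3: depth < 2 fails for all current rows; recursion stops.
SUM(depth) = 0 + 1 + 1 + 1 + 2 + 2 = 7.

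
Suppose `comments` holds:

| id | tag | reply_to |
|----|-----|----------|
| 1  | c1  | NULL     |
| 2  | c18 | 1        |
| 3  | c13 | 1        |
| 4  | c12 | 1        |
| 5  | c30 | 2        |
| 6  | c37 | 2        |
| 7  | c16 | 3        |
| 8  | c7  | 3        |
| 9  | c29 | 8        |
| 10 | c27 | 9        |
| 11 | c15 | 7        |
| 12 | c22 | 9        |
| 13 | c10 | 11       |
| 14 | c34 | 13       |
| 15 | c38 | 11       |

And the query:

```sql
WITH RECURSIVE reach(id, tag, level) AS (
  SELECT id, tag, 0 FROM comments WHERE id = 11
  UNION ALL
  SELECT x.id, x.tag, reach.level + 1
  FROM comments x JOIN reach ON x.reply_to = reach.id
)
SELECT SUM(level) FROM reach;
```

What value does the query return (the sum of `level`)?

4

Base: id=11 (c15) at level 0.
Iteration 1: rows with reply_to in {11} -> c10 (id 13, level 1), c38 (id 15, level 1).
Iteration 2: rows with reply_to in {13,15} -> c34 (id 14, level 2).
Iteration 3: no rows with reply_to in {14}; recursion stops.
SUM(level) = 0 + 1 + 1 + 2 = 4.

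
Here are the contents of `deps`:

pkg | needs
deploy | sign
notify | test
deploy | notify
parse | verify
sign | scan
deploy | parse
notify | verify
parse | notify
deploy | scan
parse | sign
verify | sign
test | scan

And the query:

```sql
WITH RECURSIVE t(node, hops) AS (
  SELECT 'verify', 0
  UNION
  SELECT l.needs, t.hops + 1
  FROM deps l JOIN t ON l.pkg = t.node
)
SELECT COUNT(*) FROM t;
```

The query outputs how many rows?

3

Base: (verify, hops=0).
Iteration 1: edges from {verify} -> (sign, hops=1).
Iteration 2: edges from {sign} -> (scan, hops=2).
Iteration 3: no outgoing edges from {scan}; recursion stops.
Total rows emitted: 3.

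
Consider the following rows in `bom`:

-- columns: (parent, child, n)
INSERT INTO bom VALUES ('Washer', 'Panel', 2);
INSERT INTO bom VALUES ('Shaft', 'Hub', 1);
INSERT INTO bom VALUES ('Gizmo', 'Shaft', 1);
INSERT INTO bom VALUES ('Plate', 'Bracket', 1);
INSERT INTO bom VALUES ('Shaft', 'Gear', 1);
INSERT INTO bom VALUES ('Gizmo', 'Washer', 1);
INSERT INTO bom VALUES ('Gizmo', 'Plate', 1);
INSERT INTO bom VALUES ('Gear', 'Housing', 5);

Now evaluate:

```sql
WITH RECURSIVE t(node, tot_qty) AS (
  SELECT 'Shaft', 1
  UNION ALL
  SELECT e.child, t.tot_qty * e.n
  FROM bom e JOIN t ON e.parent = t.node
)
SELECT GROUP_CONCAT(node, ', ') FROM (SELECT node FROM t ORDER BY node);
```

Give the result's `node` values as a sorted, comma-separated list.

Base: (Shaft, tot_qty=1).
Iteration 1: components of {Shaft} -> Gear = 1*1 = 1, Hub = 1*1 = 1.
Iteration 2: components of {Gear,Hub} -> Housing = 1*5 = 5.
Iteration 3: no further components; recursion stops.

Gear, Housing, Hub, Shaft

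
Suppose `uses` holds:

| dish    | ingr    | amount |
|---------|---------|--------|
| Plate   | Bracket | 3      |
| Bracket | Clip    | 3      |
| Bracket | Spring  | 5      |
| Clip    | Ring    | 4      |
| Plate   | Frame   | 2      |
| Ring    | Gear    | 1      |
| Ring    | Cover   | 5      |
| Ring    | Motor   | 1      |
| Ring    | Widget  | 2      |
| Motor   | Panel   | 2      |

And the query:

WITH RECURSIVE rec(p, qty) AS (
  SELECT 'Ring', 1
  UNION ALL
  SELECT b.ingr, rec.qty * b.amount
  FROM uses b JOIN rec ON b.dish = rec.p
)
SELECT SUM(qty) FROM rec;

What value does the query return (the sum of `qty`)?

Base: (Ring, qty=1).
Iteration 1: components of {Ring} -> Cover = 1*5 = 5, Gear = 1*1 = 1, Motor = 1*1 = 1, Widget = 1*2 = 2.
Iteration 2: components of {Cover,Gear,Motor,Widget} -> Panel = 1*2 = 2.
Iteration 3: no further components; recursion stops.
SUM(qty) = 1 + 1 + 5 + 1 + 2 + 2 = 12.

12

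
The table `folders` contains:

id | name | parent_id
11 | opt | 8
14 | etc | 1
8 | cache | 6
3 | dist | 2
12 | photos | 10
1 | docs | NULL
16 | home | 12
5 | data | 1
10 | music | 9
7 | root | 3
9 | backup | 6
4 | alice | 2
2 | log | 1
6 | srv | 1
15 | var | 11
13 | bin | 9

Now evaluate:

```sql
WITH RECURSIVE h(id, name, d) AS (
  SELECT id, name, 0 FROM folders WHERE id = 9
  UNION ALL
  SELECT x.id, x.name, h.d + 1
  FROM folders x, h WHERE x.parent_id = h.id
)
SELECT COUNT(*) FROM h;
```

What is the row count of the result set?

5

Base: id=9 (backup) at d 0.
Iteration 1: rows with parent_id in {9} -> music (id 10, d 1), bin (id 13, d 1).
Iteration 2: rows with parent_id in {10,13} -> photos (id 12, d 2).
Iteration 3: rows with parent_id in {12} -> home (id 16, d 3).
Iteration 4: no rows with parent_id in {16}; recursion stops.
Total rows emitted: 5.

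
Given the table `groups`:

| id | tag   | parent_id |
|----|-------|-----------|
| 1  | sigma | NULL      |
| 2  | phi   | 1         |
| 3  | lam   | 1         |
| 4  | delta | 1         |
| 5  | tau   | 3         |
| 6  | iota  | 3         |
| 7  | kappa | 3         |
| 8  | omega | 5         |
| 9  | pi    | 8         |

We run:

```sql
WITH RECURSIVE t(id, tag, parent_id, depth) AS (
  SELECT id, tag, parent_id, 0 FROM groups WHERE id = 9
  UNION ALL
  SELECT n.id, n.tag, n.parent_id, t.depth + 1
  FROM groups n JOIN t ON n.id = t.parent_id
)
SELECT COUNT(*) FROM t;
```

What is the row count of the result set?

5

Base: id=9 (pi), parent_id=8, depth 0.
Iteration 1: join on id=8 -> omega (id 8, parent_id=5, depth 1).
Iteration 2: join on id=5 -> tau (id 5, parent_id=3, depth 2).
Iteration 3: join on id=3 -> lam (id 3, parent_id=1, depth 3).
Iteration 4: join on id=1 -> sigma (id 1, parent_id=NULL, depth 4).
Iteration 5: parent_id is NULL; no match; recursion stops.
Total rows emitted: 5.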